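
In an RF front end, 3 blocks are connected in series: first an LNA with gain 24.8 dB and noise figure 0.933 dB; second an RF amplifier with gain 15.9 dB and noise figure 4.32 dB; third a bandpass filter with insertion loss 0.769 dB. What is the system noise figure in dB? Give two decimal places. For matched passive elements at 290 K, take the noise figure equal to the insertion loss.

Convert to linear (a loss of L dB is a gain of −L dB): F_i = 10^(NF_i/10), G_i = 10^(G_i,dB/10)
  Stage 1: F_1 = 10^(0.933/10) = 1.240, G_1 = 10^(24.8/10) = 302.0
  Stage 2: F_2 = 10^(4.32/10) = 2.704, G_2 = 10^(15.9/10) = 38.90
  Stage 3: F_3 = 10^(0.769/10) = 1.194, G_3 = 10^(−0.769/10) = 0.8377
Friis cascade:
  F = 1.240 + (2.704 − 1)/302.0 + (1.194 − 1)/1.175×10⁴ = 1.245
NF = 10 log₁₀(1.245) = 0.95 dB

0.95 dB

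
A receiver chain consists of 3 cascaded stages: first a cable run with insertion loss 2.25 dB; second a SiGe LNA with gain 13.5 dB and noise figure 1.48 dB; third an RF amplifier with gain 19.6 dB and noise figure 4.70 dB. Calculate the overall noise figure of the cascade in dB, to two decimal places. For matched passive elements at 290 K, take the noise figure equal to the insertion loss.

3.99 dB

Convert to linear (a loss of L dB is a gain of −L dB): F_i = 10^(NF_i/10), G_i = 10^(G_i,dB/10)
  Stage 1: F_1 = 10^(2.25/10) = 1.679, G_1 = 10^(−2.25/10) = 0.5957
  Stage 2: F_2 = 10^(1.48/10) = 1.406, G_2 = 10^(13.5/10) = 22.39
  Stage 3: F_3 = 10^(4.70/10) = 2.951, G_3 = 10^(19.6/10) = 91.20
Friis cascade:
  F = 1.679 + (1.406 − 1)/0.5957 + (2.951 − 1)/13.34 = 2.507
NF = 10 log₁₀(2.507) = 3.99 dB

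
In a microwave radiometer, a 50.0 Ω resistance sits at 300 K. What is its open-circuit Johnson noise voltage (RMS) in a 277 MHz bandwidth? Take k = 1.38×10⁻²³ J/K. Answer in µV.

15.1 µV

V_n = √(4kTRB)
4kTRB = 4 × 1.38×10⁻²³ × 300 × 5.00×10¹ × 2.77×10⁸ = 2.29×10⁻¹⁰ V²
V_n = √(2.29×10⁻¹⁰) = 1.51×10⁻⁵ V = 15.1 µV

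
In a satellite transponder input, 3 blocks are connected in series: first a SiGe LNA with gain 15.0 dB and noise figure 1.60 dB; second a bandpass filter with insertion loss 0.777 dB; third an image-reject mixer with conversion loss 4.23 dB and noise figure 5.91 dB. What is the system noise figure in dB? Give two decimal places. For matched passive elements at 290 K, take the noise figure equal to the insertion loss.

Convert to linear (a loss of L dB is a gain of −L dB): F_i = 10^(NF_i/10), G_i = 10^(G_i,dB/10)
  Stage 1: F_1 = 10^(1.60/10) = 1.445, G_1 = 10^(15.0/10) = 31.62
  Stage 2: F_2 = 10^(0.777/10) = 1.196, G_2 = 10^(−0.777/10) = 0.8362
  Stage 3: F_3 = 10^(5.91/10) = 3.899, G_3 = 10^(−4.23/10) = 0.3776
Friis cascade:
  F = 1.445 + (1.196 − 1)/31.62 + (3.899 − 1)/26.44 = 1.561
NF = 10 log₁₀(1.561) = 1.93 dB

1.93 dB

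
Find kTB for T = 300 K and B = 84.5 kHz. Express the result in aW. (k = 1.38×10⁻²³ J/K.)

350 aW

P_n = kTB = 1.38×10⁻²³ × 300 × 8.45×10⁴ = 3.50×10⁻¹⁶ W = 350 aW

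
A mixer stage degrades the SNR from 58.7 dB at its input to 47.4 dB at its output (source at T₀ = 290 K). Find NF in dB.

NF (dB) = SNR_in(dB) − SNR_out(dB) when the source is at T₀
NF = 58.7 − 47.4 = 11.3 dB

11.3 dB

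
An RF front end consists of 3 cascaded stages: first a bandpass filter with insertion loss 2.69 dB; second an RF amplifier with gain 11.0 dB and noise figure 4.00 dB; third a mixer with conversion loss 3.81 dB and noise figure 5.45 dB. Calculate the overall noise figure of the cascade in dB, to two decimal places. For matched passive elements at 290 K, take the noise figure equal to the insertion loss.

Convert to linear (a loss of L dB is a gain of −L dB): F_i = 10^(NF_i/10), G_i = 10^(G_i,dB/10)
  Stage 1: F_1 = 10^(2.69/10) = 1.858, G_1 = 10^(−2.69/10) = 0.5383
  Stage 2: F_2 = 10^(4.00/10) = 2.512, G_2 = 10^(11.0/10) = 12.59
  Stage 3: F_3 = 10^(5.45/10) = 3.508, G_3 = 10^(−3.81/10) = 0.4159
Friis cascade:
  F = 1.858 + (2.512 − 1)/0.5383 + (3.508 − 1)/6.776 = 5.037
NF = 10 log₁₀(5.037) = 7.02 dB

7.02 dB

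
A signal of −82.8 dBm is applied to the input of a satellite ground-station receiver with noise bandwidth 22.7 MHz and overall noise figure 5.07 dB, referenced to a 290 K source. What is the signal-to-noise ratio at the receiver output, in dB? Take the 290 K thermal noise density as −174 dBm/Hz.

Noise floor: N = −174 + 10 log₁₀(B) + NF
10 log₁₀(2.27×10⁷) = 73.56 dB
N = −174 + 73.56 + 5.07 = −95.37 dBm
SNR = P_sig − N = −82.8 − (−95.37) = 12.57 dB → 12.6 dB

12.6 dB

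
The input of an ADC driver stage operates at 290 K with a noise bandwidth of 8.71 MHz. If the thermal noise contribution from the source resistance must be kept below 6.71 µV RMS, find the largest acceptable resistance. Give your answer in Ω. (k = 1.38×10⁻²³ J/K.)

Johnson–Nyquist: V_n = √(4kTRB) ⇒ R = V_n² / (4kTB)
4kTB = 4 × 1.38×10⁻²³ × 290 × 8.71×10⁶ = 1.39×10⁻¹³
R = (6.71×10⁻⁶)² / 1.39×10⁻¹³ = 3.23×10² Ω = 323 Ω

323 Ω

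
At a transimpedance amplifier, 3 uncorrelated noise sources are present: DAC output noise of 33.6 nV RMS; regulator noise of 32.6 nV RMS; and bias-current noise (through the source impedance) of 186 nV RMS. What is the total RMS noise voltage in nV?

192 nV

Uncorrelated sources add in power (mean-square): V_tot = √(ΣV_i²)
V_tot = √[(3.36×10⁻⁸)² + (3.26×10⁻⁸)² + (1.86×10⁻⁷)²] = 1.92×10⁻⁷ V = 192 nV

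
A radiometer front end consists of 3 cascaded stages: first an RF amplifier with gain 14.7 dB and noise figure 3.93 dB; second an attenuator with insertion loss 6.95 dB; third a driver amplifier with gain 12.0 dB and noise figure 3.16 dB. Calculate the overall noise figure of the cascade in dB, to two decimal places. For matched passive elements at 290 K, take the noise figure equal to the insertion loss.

4.45 dB

Convert to linear (a loss of L dB is a gain of −L dB): F_i = 10^(NF_i/10), G_i = 10^(G_i,dB/10)
  Stage 1: F_1 = 10^(3.93/10) = 2.472, G_1 = 10^(14.7/10) = 29.51
  Stage 2: F_2 = 10^(6.95/10) = 4.955, G_2 = 10^(−6.95/10) = 0.2018
  Stage 3: F_3 = 10^(3.16/10) = 2.070, G_3 = 10^(12.0/10) = 15.85
Friis cascade:
  F = 2.472 + (4.955 − 1)/29.51 + (2.070 − 1)/5.957 = 2.785
NF = 10 log₁₀(2.785) = 4.45 dB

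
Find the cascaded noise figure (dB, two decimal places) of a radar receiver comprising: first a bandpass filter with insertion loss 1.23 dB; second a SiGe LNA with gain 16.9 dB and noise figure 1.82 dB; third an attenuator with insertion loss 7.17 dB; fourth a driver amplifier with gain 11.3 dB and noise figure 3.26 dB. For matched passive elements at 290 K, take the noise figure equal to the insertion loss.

3.60 dB

Convert to linear (a loss of L dB is a gain of −L dB): F_i = 10^(NF_i/10), G_i = 10^(G_i,dB/10)
  Stage 1: F_1 = 10^(1.23/10) = 1.327, G_1 = 10^(−1.23/10) = 0.7534
  Stage 2: F_2 = 10^(1.82/10) = 1.521, G_2 = 10^(16.9/10) = 48.98
  Stage 3: F_3 = 10^(7.17/10) = 5.212, G_3 = 10^(−7.17/10) = 0.1919
  Stage 4: F_4 = 10^(3.26/10) = 2.118, G_4 = 10^(11.3/10) = 13.49
Friis cascade:
  F = 1.327 + (1.521 − 1)/0.7534 + (5.212 − 1)/36.90 + (2.118 − 1)/7.079 = 2.290
NF = 10 log₁₀(2.290) = 3.60 dB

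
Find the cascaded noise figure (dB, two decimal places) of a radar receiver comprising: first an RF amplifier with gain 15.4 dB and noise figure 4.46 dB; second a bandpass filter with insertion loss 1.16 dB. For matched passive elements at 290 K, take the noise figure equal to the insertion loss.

Convert to linear (a loss of L dB is a gain of −L dB): F_i = 10^(NF_i/10), G_i = 10^(G_i,dB/10)
  Stage 1: F_1 = 10^(4.46/10) = 2.793, G_1 = 10^(15.4/10) = 34.67
  Stage 2: F_2 = 10^(1.16/10) = 1.306, G_2 = 10^(−1.16/10) = 0.7656
Friis cascade:
  F = 2.793 + (1.306 − 1)/34.67 = 2.801
NF = 10 log₁₀(2.801) = 4.47 dB

4.47 dB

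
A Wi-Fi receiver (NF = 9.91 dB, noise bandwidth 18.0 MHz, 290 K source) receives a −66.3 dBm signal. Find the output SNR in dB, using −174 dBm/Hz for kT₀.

25.2 dB

Noise floor: N = −174 + 10 log₁₀(B) + NF
10 log₁₀(1.80×10⁷) = 72.55 dB
N = −174 + 72.55 + 9.91 = −91.54 dBm
SNR = P_sig − N = −66.3 − (−91.54) = 25.24 dB → 25.2 dB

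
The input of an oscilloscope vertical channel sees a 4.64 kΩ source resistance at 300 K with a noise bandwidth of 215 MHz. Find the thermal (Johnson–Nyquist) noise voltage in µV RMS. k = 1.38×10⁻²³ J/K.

V_n = √(4kTRB)
4kTRB = 4 × 1.38×10⁻²³ × 300 × 4.64×10³ × 2.15×10⁸ = 1.65×10⁻⁸ V²
V_n = √(1.65×10⁻⁸) = 1.29×10⁻⁴ V = 129 µV

129 µV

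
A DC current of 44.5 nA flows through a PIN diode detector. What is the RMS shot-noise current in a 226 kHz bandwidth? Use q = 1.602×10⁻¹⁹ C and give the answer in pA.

I_n = √(2qI·B)
2qI·B = 2 × 1.602×10⁻¹⁹ × 4.45×10⁻⁸ × 2.26×10⁵ = 3.22×10⁻²¹ A²
I_n = √(3.22×10⁻²¹) = 5.68×10⁻¹¹ A = 56.8 pA

56.8 pA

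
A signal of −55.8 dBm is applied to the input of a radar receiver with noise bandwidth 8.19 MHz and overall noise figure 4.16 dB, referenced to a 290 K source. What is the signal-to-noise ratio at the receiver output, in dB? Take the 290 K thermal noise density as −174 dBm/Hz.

Noise floor: N = −174 + 10 log₁₀(B) + NF
10 log₁₀(8.19×10⁶) = 69.13 dB
N = −174 + 69.13 + 4.16 = −100.71 dBm
SNR = P_sig − N = −55.8 − (−100.71) = 44.91 dB → 44.9 dB

44.9 dB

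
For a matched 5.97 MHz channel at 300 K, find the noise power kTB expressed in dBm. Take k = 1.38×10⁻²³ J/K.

−106.1 dBm

P_n = kTB = 1.38×10⁻²³ × 300 × 5.97×10⁶ = 2.47×10⁻¹⁴ W
In dBm: 10 log₁₀(2.47×10⁻¹⁴ / 10⁻³) = −106.1 dBm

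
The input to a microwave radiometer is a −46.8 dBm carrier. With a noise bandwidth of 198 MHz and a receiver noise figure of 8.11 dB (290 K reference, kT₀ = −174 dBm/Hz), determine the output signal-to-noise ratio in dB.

Noise floor: N = −174 + 10 log₁₀(B) + NF
10 log₁₀(1.98×10⁸) = 82.97 dB
N = −174 + 82.97 + 8.11 = −82.92 dBm
SNR = P_sig − N = −46.8 − (−82.92) = 36.12 dB → 36.1 dB

36.1 dB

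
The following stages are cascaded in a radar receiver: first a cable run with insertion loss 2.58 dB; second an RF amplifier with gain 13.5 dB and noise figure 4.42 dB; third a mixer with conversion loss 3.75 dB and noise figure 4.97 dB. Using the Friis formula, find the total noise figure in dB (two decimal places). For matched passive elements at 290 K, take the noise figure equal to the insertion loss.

7.15 dB

Convert to linear (a loss of L dB is a gain of −L dB): F_i = 10^(NF_i/10), G_i = 10^(G_i,dB/10)
  Stage 1: F_1 = 10^(2.58/10) = 1.811, G_1 = 10^(−2.58/10) = 0.5521
  Stage 2: F_2 = 10^(4.42/10) = 2.767, G_2 = 10^(13.5/10) = 22.39
  Stage 3: F_3 = 10^(4.97/10) = 3.141, G_3 = 10^(−3.75/10) = 0.4217
Friis cascade:
  F = 1.811 + (2.767 − 1)/0.5521 + (3.141 − 1)/12.36 = 5.185
NF = 10 log₁₀(5.185) = 7.15 dB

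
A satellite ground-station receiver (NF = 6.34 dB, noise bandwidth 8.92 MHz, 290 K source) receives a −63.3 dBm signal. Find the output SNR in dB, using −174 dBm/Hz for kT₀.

Noise floor: N = −174 + 10 log₁₀(B) + NF
10 log₁₀(8.92×10⁶) = 69.5 dB
N = −174 + 69.5 + 6.34 = −98.16 dBm
SNR = P_sig − N = −63.3 − (−98.16) = 34.86 dB → 34.9 dB

34.9 dB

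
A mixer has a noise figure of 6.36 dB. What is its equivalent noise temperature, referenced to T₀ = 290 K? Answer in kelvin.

F = 10^(6.36/10) = 4.32514
T_e = (F − 1)·T₀ = (4.32514 − 1) × 290 = 964 K

964 K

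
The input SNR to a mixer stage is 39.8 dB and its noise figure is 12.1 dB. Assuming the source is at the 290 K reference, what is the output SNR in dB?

By definition F = SNR_in/SNR_out, so in dB: SNR_out = SNR_in − NF
SNR_out = 39.8 − 12.1 = 27.7 dB

27.7 dB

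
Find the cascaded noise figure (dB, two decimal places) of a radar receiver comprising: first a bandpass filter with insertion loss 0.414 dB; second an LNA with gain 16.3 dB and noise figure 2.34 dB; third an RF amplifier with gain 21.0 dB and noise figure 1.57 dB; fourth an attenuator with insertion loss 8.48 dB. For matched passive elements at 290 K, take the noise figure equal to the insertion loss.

Convert to linear (a loss of L dB is a gain of −L dB): F_i = 10^(NF_i/10), G_i = 10^(G_i,dB/10)
  Stage 1: F_1 = 10^(0.414/10) = 1.100, G_1 = 10^(−0.414/10) = 0.9091
  Stage 2: F_2 = 10^(2.34/10) = 1.714, G_2 = 10^(16.3/10) = 42.66
  Stage 3: F_3 = 10^(1.57/10) = 1.435, G_3 = 10^(21.0/10) = 125.9
  Stage 4: F_4 = 10^(8.48/10) = 7.047, G_4 = 10^(−8.48/10) = 0.1419
Friis cascade:
  F = 1.100 + (1.714 − 1)/0.9091 + (1.435 − 1)/38.78 + (7.047 − 1)/4882 = 1.898
NF = 10 log₁₀(1.898) = 2.78 dB

2.78 dB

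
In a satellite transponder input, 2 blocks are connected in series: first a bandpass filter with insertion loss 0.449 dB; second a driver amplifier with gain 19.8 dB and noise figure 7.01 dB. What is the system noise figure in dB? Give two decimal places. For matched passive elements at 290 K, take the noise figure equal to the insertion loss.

7.46 dB

Convert to linear (a loss of L dB is a gain of −L dB): F_i = 10^(NF_i/10), G_i = 10^(G_i,dB/10)
  Stage 1: F_1 = 10^(0.449/10) = 1.109, G_1 = 10^(−0.449/10) = 0.9018
  Stage 2: F_2 = 10^(7.01/10) = 5.023, G_2 = 10^(19.8/10) = 95.50
Friis cascade:
  F = 1.109 + (5.023 − 1)/0.9018 = 5.571
NF = 10 log₁₀(5.571) = 7.46 dB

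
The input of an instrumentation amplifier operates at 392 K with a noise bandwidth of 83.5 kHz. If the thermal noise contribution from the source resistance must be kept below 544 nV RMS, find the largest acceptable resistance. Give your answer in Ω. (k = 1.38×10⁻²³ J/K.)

Johnson–Nyquist: V_n = √(4kTRB) ⇒ R = V_n² / (4kTB)
4kTB = 4 × 1.38×10⁻²³ × 392 × 8.35×10⁴ = 1.81×10⁻¹⁵
R = (5.44×10⁻⁷)² / 1.81×10⁻¹⁵ = 1.64×10² Ω = 164 Ω

164 Ω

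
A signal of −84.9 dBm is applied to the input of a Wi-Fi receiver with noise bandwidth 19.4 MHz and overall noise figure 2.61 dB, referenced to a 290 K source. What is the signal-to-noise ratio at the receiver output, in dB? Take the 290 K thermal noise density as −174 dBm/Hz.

Noise floor: N = −174 + 10 log₁₀(B) + NF
10 log₁₀(1.94×10⁷) = 72.88 dB
N = −174 + 72.88 + 2.61 = −98.51 dBm
SNR = P_sig − N = −84.9 − (−98.51) = 13.61 dB → 13.6 dB

13.6 dB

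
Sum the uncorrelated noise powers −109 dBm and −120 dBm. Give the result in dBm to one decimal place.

Convert to linear, add, convert back:
P₁ = 1.26×10⁻¹⁴ W, P₂ = 1.00×10⁻¹⁵ W
P_tot = 1.36×10⁻¹⁴ W → 10 log₁₀(P_tot / 10⁻³) = −108.7 dBm

−108.7 dBm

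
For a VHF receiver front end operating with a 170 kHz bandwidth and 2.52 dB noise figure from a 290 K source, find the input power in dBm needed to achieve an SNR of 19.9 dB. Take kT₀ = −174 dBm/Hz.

Sensitivity = −174 + 10 log₁₀(B) + NF + SNR_min
= −174 + 52.3 + 2.52 + 19.9
= −99.28 dBm → −99.3 dBm

−99.3 dBm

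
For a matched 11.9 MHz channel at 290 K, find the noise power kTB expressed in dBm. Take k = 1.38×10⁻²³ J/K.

−103.2 dBm

P_n = kTB = 1.38×10⁻²³ × 290 × 1.19×10⁷ = 4.76×10⁻¹⁴ W
In dBm: 10 log₁₀(4.76×10⁻¹⁴ / 10⁻³) = −103.2 dBm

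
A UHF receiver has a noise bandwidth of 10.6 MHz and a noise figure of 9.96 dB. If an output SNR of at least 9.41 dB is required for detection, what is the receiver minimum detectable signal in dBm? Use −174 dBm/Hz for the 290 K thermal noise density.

Sensitivity = −174 + 10 log₁₀(B) + NF + SNR_min
= −174 + 70.25 + 9.96 + 9.41
= −84.38 dBm → −84.4 dBm

−84.4 dBm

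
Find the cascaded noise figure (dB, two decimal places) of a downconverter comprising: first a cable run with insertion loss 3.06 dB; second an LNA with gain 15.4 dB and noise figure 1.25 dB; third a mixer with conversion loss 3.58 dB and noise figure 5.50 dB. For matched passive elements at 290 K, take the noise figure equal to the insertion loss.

4.54 dB

Convert to linear (a loss of L dB is a gain of −L dB): F_i = 10^(NF_i/10), G_i = 10^(G_i,dB/10)
  Stage 1: F_1 = 10^(3.06/10) = 2.023, G_1 = 10^(−3.06/10) = 0.4943
  Stage 2: F_2 = 10^(1.25/10) = 1.334, G_2 = 10^(15.4/10) = 34.67
  Stage 3: F_3 = 10^(5.50/10) = 3.548, G_3 = 10^(−3.58/10) = 0.4385
Friis cascade:
  F = 2.023 + (1.334 − 1)/0.4943 + (3.548 − 1)/17.14 = 2.846
NF = 10 log₁₀(2.846) = 4.54 dB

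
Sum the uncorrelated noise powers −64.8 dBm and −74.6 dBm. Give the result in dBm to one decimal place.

−64.4 dBm

Convert to linear, add, convert back:
P₁ = 3.31×10⁻¹⁰ W, P₂ = 3.47×10⁻¹¹ W
P_tot = 3.66×10⁻¹⁰ W → 10 log₁₀(P_tot / 10⁻³) = −64.4 dBm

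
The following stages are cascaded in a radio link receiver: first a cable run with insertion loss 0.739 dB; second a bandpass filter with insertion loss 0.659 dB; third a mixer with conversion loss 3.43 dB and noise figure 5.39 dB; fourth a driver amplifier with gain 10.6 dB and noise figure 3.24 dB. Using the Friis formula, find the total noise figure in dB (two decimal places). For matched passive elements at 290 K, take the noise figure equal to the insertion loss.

Convert to linear (a loss of L dB is a gain of −L dB): F_i = 10^(NF_i/10), G_i = 10^(G_i,dB/10)
  Stage 1: F_1 = 10^(0.739/10) = 1.185, G_1 = 10^(−0.739/10) = 0.8435
  Stage 2: F_2 = 10^(0.659/10) = 1.164, G_2 = 10^(−0.659/10) = 0.8592
  Stage 3: F_3 = 10^(5.39/10) = 3.459, G_3 = 10^(−3.43/10) = 0.4539
  Stage 4: F_4 = 10^(3.24/10) = 2.109, G_4 = 10^(10.6/10) = 11.48
Friis cascade:
  F = 1.185 + (1.164 − 1)/0.8435 + (3.459 − 1)/0.7248 + (2.109 − 1)/0.3290 = 8.143
NF = 10 log₁₀(8.143) = 9.11 dB

9.11 dB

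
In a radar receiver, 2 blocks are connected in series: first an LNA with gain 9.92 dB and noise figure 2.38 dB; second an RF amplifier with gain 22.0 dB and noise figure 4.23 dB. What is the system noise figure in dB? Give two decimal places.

Convert to linear (a loss of L dB is a gain of −L dB): F_i = 10^(NF_i/10), G_i = 10^(G_i,dB/10)
  Stage 1: F_1 = 10^(2.38/10) = 1.730, G_1 = 10^(9.92/10) = 9.817
  Stage 2: F_2 = 10^(4.23/10) = 2.649, G_2 = 10^(22.0/10) = 158.5
Friis cascade:
  F = 1.730 + (2.649 − 1)/9.817 = 1.898
NF = 10 log₁₀(1.898) = 2.78 dB

2.78 dB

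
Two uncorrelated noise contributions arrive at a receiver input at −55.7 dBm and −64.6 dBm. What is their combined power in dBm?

Convert to linear, add, convert back:
P₁ = 2.69×10⁻⁹ W, P₂ = 3.47×10⁻¹⁰ W
P_tot = 3.04×10⁻⁹ W → 10 log₁₀(P_tot / 10⁻³) = −55.2 dBm

−55.2 dBm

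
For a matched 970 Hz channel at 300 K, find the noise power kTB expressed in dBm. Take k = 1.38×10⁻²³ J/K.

P_n = kTB = 1.38×10⁻²³ × 300 × 9.70×10² = 4.02×10⁻¹⁸ W
In dBm: 10 log₁₀(4.02×10⁻¹⁸ / 10⁻³) = −144.0 dBm

−144.0 dBm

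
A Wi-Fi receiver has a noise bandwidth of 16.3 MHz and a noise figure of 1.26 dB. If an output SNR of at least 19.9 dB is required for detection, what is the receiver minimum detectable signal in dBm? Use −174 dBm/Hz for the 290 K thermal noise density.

Sensitivity = −174 + 10 log₁₀(B) + NF + SNR_min
= −174 + 72.12 + 1.26 + 19.9
= −80.72 dBm → −80.7 dBm

−80.7 dBm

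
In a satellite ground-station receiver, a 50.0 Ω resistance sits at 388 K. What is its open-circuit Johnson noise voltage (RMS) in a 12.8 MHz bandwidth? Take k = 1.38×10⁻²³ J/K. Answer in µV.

3.70 µV

V_n = √(4kTRB)
4kTRB = 4 × 1.38×10⁻²³ × 388 × 5.00×10¹ × 1.28×10⁷ = 1.37×10⁻¹¹ V²
V_n = √(1.37×10⁻¹¹) = 3.70×10⁻⁶ V = 3.70 µV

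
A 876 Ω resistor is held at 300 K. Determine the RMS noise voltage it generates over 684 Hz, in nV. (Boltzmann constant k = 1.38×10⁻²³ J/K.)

99.6 nV

V_n = √(4kTRB)
4kTRB = 4 × 1.38×10⁻²³ × 300 × 8.76×10² × 6.84×10² = 9.92×10⁻¹⁵ V²
V_n = √(9.92×10⁻¹⁵) = 9.96×10⁻⁸ V = 99.6 nV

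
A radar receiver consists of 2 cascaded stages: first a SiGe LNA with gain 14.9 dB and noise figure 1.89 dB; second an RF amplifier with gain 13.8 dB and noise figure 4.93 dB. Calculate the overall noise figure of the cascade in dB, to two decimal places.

2.08 dB

Convert to linear (a loss of L dB is a gain of −L dB): F_i = 10^(NF_i/10), G_i = 10^(G_i,dB/10)
  Stage 1: F_1 = 10^(1.89/10) = 1.545, G_1 = 10^(14.9/10) = 30.90
  Stage 2: F_2 = 10^(4.93/10) = 3.112, G_2 = 10^(13.8/10) = 23.99
Friis cascade:
  F = 1.545 + (3.112 − 1)/30.90 = 1.614
NF = 10 log₁₀(1.614) = 2.08 dB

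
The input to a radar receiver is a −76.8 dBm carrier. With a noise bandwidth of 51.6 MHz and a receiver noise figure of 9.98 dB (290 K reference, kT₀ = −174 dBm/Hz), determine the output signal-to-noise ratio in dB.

Noise floor: N = −174 + 10 log₁₀(B) + NF
10 log₁₀(5.16×10⁷) = 77.13 dB
N = −174 + 77.13 + 9.98 = −86.89 dBm
SNR = P_sig − N = −76.8 − (−86.89) = 10.09 dB → 10.1 dB

10.1 dB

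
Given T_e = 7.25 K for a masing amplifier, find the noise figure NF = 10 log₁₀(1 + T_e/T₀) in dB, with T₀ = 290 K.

0.107 dB

F = 1 + T_e/T₀ = 1 + 7.25/290 = 1.025
NF = 10 log₁₀(1.025) = 0.107 dB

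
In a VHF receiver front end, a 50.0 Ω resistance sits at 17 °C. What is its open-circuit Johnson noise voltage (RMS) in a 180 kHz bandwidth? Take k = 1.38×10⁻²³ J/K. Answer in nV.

380 nV

T = 17 °C + 273.15 = 290.15 K
V_n = √(4kTRB)
4kTRB = 4 × 1.38×10⁻²³ × 290.15 × 5.00×10¹ × 1.80×10⁵ = 1.44×10⁻¹³ V²
V_n = √(1.44×10⁻¹³) = 3.80×10⁻⁷ V = 380 nV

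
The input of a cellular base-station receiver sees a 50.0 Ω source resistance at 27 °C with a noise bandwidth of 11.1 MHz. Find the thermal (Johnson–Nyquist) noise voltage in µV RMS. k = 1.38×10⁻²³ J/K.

3.03 µV

T = 27 °C + 273.15 = 300.15 K
V_n = √(4kTRB)
4kTRB = 4 × 1.38×10⁻²³ × 300.15 × 5.00×10¹ × 1.11×10⁷ = 9.20×10⁻¹² V²
V_n = √(9.20×10⁻¹²) = 3.03×10⁻⁶ V = 3.03 µV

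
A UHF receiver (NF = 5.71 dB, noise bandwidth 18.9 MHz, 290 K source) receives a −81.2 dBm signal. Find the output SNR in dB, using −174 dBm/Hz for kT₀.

14.3 dB

Noise floor: N = −174 + 10 log₁₀(B) + NF
10 log₁₀(1.89×10⁷) = 72.76 dB
N = −174 + 72.76 + 5.71 = −95.53 dBm
SNR = P_sig − N = −81.2 − (−95.53) = 14.33 dB → 14.3 dB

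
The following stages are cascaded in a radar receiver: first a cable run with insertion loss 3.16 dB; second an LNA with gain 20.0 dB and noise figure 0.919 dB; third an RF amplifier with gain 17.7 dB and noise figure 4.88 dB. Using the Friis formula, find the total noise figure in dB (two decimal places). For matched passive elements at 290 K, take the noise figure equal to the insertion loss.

4.15 dB

Convert to linear (a loss of L dB is a gain of −L dB): F_i = 10^(NF_i/10), G_i = 10^(G_i,dB/10)
  Stage 1: F_1 = 10^(3.16/10) = 2.070, G_1 = 10^(−3.16/10) = 0.4831
  Stage 2: F_2 = 10^(0.919/10) = 1.236, G_2 = 10^(20.0/10) = 100.0
  Stage 3: F_3 = 10^(4.88/10) = 3.076, G_3 = 10^(17.7/10) = 58.88
Friis cascade:
  F = 2.070 + (1.236 − 1)/0.4831 + (3.076 − 1)/48.31 = 2.601
NF = 10 log₁₀(2.601) = 4.15 dB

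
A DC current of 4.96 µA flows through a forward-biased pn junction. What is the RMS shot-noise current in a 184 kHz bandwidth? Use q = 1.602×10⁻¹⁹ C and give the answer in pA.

541 pA

I_n = √(2qI·B)
2qI·B = 2 × 1.602×10⁻¹⁹ × 4.96×10⁻⁶ × 1.84×10⁵ = 2.92×10⁻¹⁹ A²
I_n = √(2.92×10⁻¹⁹) = 5.41×10⁻¹⁰ A = 541 pA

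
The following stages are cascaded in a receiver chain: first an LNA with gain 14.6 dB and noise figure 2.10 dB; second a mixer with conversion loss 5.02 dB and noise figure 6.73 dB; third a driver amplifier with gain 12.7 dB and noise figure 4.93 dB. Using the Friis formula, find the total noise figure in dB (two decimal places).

2.97 dB

Convert to linear (a loss of L dB is a gain of −L dB): F_i = 10^(NF_i/10), G_i = 10^(G_i,dB/10)
  Stage 1: F_1 = 10^(2.10/10) = 1.622, G_1 = 10^(14.6/10) = 28.84
  Stage 2: F_2 = 10^(6.73/10) = 4.710, G_2 = 10^(−5.02/10) = 0.3148
  Stage 3: F_3 = 10^(4.93/10) = 3.112, G_3 = 10^(12.7/10) = 18.62
Friis cascade:
  F = 1.622 + (4.710 − 1)/28.84 + (3.112 − 1)/9.078 = 1.983
NF = 10 log₁₀(1.983) = 2.97 dB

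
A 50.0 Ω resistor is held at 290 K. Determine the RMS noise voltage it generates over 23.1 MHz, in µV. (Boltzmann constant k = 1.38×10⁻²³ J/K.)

V_n = √(4kTRB)
4kTRB = 4 × 1.38×10⁻²³ × 290 × 5.00×10¹ × 2.31×10⁷ = 1.85×10⁻¹¹ V²
V_n = √(1.85×10⁻¹¹) = 4.30×10⁻⁶ V = 4.30 µV

4.30 µV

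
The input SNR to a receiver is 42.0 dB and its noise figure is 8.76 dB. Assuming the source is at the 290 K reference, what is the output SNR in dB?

By definition F = SNR_in/SNR_out, so in dB: SNR_out = SNR_in − NF
SNR_out = 42.0 − 8.76 = 33.24 dB

33.24 dB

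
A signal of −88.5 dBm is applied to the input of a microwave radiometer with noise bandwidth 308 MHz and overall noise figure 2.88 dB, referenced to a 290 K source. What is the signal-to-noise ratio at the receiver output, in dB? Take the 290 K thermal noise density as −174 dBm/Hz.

−2.3 dB

Noise floor: N = −174 + 10 log₁₀(B) + NF
10 log₁₀(3.08×10⁸) = 84.89 dB
N = −174 + 84.89 + 2.88 = −86.23 dBm
SNR = P_sig − N = −88.5 − (−86.23) = −2.27 dB → −2.3 dB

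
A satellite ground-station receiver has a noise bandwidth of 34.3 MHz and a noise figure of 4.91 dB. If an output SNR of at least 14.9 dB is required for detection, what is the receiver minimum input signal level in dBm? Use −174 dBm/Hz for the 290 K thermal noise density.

−78.8 dBm

Sensitivity = −174 + 10 log₁₀(B) + NF + SNR_min
= −174 + 75.35 + 4.91 + 14.9
= −78.84 dBm → −78.8 dBm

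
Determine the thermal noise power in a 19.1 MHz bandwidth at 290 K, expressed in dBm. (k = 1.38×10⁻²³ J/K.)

−101.2 dBm

P_n = kTB = 1.38×10⁻²³ × 290 × 1.91×10⁷ = 7.64×10⁻¹⁴ W
In dBm: 10 log₁₀(7.64×10⁻¹⁴ / 10⁻³) = −101.2 dBm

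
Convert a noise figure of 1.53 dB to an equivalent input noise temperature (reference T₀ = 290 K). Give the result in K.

122 K

F = 10^(1.53/10) = 1.42233
T_e = (F − 1)·T₀ = (1.42233 − 1) × 290 = 122 K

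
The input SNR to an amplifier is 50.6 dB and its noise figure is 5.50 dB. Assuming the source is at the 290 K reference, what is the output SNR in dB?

By definition F = SNR_in/SNR_out, so in dB: SNR_out = SNR_in − NF
SNR_out = 50.6 − 5.50 = 45.10 dB

45.10 dB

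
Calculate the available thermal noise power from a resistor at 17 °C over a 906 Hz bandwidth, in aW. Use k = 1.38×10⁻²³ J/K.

T = 17 °C + 273.15 = 290.15 K
P_n = kTB = 1.38×10⁻²³ × 290.15 × 9.06×10² = 3.63×10⁻¹⁸ W = 3.63 aW

3.63 aW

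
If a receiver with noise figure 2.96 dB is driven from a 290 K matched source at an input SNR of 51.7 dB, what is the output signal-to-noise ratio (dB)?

By definition F = SNR_in/SNR_out, so in dB: SNR_out = SNR_in − NF
SNR_out = 51.7 − 2.96 = 48.74 dB

48.74 dB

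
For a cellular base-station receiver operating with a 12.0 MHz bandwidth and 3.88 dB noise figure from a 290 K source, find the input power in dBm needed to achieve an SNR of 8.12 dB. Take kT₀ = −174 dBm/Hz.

Sensitivity = −174 + 10 log₁₀(B) + NF + SNR_min
= −174 + 70.79 + 3.88 + 8.12
= −91.21 dBm → −91.2 dBm

−91.2 dBm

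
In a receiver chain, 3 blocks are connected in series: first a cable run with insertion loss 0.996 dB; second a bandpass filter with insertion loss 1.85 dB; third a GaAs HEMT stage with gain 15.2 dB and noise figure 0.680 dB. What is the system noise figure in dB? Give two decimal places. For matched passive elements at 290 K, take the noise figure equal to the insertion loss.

Convert to linear (a loss of L dB is a gain of −L dB): F_i = 10^(NF_i/10), G_i = 10^(G_i,dB/10)
  Stage 1: F_1 = 10^(0.996/10) = 1.258, G_1 = 10^(−0.996/10) = 0.7951
  Stage 2: F_2 = 10^(1.85/10) = 1.531, G_2 = 10^(−1.85/10) = 0.6531
  Stage 3: F_3 = 10^(0.680/10) = 1.169, G_3 = 10^(15.2/10) = 33.11
Friis cascade:
  F = 1.258 + (1.531 − 1)/0.7951 + (1.169 − 1)/0.5193 = 2.252
NF = 10 log₁₀(2.252) = 3.53 dB

3.53 dB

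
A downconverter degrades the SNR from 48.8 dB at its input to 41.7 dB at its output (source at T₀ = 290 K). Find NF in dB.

NF (dB) = SNR_in(dB) − SNR_out(dB) when the source is at T₀
NF = 48.8 − 41.7 = 7.1 dB

7.1 dB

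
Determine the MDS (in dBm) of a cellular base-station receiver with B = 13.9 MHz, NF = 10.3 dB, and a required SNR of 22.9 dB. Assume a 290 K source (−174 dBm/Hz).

−69.4 dBm

Sensitivity = −174 + 10 log₁₀(B) + NF + SNR_min
= −174 + 71.43 + 10.3 + 22.9
= −69.37 dBm → −69.4 dBm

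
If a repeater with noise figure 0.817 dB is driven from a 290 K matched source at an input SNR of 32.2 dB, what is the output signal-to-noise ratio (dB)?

By definition F = SNR_in/SNR_out, so in dB: SNR_out = SNR_in − NF
SNR_out = 32.2 − 0.817 = 31.383 dB

31.383 dB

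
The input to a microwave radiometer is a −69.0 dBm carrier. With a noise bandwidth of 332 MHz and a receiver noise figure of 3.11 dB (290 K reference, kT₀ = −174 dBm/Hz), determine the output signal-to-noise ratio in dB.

16.7 dB

Noise floor: N = −174 + 10 log₁₀(B) + NF
10 log₁₀(3.32×10⁸) = 85.21 dB
N = −174 + 85.21 + 3.11 = −85.68 dBm
SNR = P_sig − N = −69.0 − (−85.68) = 16.68 dB → 16.7 dB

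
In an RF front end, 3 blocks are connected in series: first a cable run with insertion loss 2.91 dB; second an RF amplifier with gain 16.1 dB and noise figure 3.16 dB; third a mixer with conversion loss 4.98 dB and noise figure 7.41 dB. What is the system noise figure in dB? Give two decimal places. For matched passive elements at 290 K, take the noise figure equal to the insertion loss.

Convert to linear (a loss of L dB is a gain of −L dB): F_i = 10^(NF_i/10), G_i = 10^(G_i,dB/10)
  Stage 1: F_1 = 10^(2.91/10) = 1.954, G_1 = 10^(−2.91/10) = 0.5117
  Stage 2: F_2 = 10^(3.16/10) = 2.070, G_2 = 10^(16.1/10) = 40.74
  Stage 3: F_3 = 10^(7.41/10) = 5.508, G_3 = 10^(−4.98/10) = 0.3177
Friis cascade:
  F = 1.954 + (2.070 − 1)/0.5117 + (5.508 − 1)/20.84 = 4.262
NF = 10 log₁₀(4.262) = 6.30 dB

6.30 dB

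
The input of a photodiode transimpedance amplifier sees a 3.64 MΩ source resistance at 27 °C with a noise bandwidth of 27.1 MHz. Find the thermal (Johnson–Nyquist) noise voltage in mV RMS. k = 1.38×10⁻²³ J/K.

1.28 mV

T = 27 °C + 273.15 = 300.15 K
V_n = √(4kTRB)
4kTRB = 4 × 1.38×10⁻²³ × 300.15 × 3.64×10⁶ × 2.71×10⁷ = 1.63×10⁻⁶ V²
V_n = √(1.63×10⁻⁶) = 1.28×10⁻³ V = 1.28 mV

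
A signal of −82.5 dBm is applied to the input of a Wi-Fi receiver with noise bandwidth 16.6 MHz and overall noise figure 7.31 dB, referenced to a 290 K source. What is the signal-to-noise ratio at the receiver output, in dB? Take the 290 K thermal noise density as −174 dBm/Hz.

Noise floor: N = −174 + 10 log₁₀(B) + NF
10 log₁₀(1.66×10⁷) = 72.2 dB
N = −174 + 72.2 + 7.31 = −94.49 dBm
SNR = P_sig − N = −82.5 − (−94.49) = 11.99 dB → 12.0 dB

12.0 dB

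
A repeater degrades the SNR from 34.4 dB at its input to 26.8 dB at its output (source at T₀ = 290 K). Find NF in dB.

NF (dB) = SNR_in(dB) − SNR_out(dB) when the source is at T₀
NF = 34.4 − 26.8 = 7.6 dB

7.6 dB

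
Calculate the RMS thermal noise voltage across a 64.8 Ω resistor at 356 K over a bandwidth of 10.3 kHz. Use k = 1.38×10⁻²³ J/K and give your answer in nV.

V_n = √(4kTRB)
4kTRB = 4 × 1.38×10⁻²³ × 356 × 6.48×10¹ × 1.03×10⁴ = 1.31×10⁻¹⁴ V²
V_n = √(1.31×10⁻¹⁴) = 1.15×10⁻⁷ V = 115 nV

115 nV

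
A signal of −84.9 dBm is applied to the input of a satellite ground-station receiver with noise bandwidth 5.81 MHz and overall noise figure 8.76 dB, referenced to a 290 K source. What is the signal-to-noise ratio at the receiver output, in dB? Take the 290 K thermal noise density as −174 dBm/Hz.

Noise floor: N = −174 + 10 log₁₀(B) + NF
10 log₁₀(5.81×10⁶) = 67.64 dB
N = −174 + 67.64 + 8.76 = −97.60 dBm
SNR = P_sig − N = −84.9 − (−97.60) = 12.70 dB → 12.7 dB

12.7 dB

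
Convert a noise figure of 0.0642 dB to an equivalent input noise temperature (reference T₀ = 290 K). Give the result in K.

4.32 K

F = 10^(0.0642/10) = 1.01489
T_e = (F − 1)·T₀ = (1.01489 − 1) × 290 = 4.32 K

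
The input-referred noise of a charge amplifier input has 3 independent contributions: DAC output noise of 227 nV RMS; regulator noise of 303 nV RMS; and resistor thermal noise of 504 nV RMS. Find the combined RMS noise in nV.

Uncorrelated sources add in power (mean-square): V_tot = √(ΣV_i²)
V_tot = √[(2.27×10⁻⁷)² + (3.03×10⁻⁷)² + (5.04×10⁻⁷)²] = 6.30×10⁻⁷ V = 630 nV

630 nV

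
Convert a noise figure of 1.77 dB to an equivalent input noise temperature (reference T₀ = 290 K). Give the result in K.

146 K

F = 10^(1.77/10) = 1.50314
T_e = (F − 1)·T₀ = (1.50314 − 1) × 290 = 146 K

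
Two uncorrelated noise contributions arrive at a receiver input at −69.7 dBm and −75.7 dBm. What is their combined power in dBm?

Convert to linear, add, convert back:
P₁ = 1.07×10⁻¹⁰ W, P₂ = 2.69×10⁻¹¹ W
P_tot = 1.34×10⁻¹⁰ W → 10 log₁₀(P_tot / 10⁻³) = −68.7 dBm

−68.7 dBm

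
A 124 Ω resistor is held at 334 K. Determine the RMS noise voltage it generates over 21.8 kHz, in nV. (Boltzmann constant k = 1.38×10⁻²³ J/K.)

223 nV

V_n = √(4kTRB)
4kTRB = 4 × 1.38×10⁻²³ × 334 × 1.24×10² × 2.18×10⁴ = 4.98×10⁻¹⁴ V²
V_n = √(4.98×10⁻¹⁴) = 2.23×10⁻⁷ V = 223 nV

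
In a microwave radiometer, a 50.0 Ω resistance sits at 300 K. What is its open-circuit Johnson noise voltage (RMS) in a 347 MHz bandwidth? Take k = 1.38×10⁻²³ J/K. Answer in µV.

17.0 µV

V_n = √(4kTRB)
4kTRB = 4 × 1.38×10⁻²³ × 300 × 5.00×10¹ × 3.47×10⁸ = 2.87×10⁻¹⁰ V²
V_n = √(2.87×10⁻¹⁰) = 1.70×10⁻⁵ V = 17.0 µV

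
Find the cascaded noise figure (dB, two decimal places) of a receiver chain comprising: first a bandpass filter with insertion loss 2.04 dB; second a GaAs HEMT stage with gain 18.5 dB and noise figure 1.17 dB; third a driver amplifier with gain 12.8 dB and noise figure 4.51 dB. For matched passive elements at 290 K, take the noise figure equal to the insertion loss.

Convert to linear (a loss of L dB is a gain of −L dB): F_i = 10^(NF_i/10), G_i = 10^(G_i,dB/10)
  Stage 1: F_1 = 10^(2.04/10) = 1.600, G_1 = 10^(−2.04/10) = 0.6252
  Stage 2: F_2 = 10^(1.17/10) = 1.309, G_2 = 10^(18.5/10) = 70.79
  Stage 3: F_3 = 10^(4.51/10) = 2.825, G_3 = 10^(12.8/10) = 19.05
Friis cascade:
  F = 1.600 + (1.309 − 1)/0.6252 + (2.825 − 1)/44.26 = 2.135
NF = 10 log₁₀(2.135) = 3.29 dB

3.29 dB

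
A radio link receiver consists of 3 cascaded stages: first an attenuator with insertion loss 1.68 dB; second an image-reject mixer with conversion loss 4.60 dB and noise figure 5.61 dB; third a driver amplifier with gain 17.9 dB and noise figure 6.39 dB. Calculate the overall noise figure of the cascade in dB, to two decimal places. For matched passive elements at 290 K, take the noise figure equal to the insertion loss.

12.92 dB

Convert to linear (a loss of L dB is a gain of −L dB): F_i = 10^(NF_i/10), G_i = 10^(G_i,dB/10)
  Stage 1: F_1 = 10^(1.68/10) = 1.472, G_1 = 10^(−1.68/10) = 0.6792
  Stage 2: F_2 = 10^(5.61/10) = 3.639, G_2 = 10^(−4.60/10) = 0.3467
  Stage 3: F_3 = 10^(6.39/10) = 4.355, G_3 = 10^(17.9/10) = 61.66
Friis cascade:
  F = 1.472 + (3.639 − 1)/0.6792 + (4.355 − 1)/0.2355 = 19.60
NF = 10 log₁₀(19.60) = 12.92 dB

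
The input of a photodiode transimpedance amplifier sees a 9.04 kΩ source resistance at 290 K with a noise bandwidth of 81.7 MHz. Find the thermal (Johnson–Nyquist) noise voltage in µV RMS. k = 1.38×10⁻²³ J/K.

V_n = √(4kTRB)
4kTRB = 4 × 1.38×10⁻²³ × 290 × 9.04×10³ × 8.17×10⁷ = 1.18×10⁻⁸ V²
V_n = √(1.18×10⁻⁸) = 1.09×10⁻⁴ V = 109 µV

109 µV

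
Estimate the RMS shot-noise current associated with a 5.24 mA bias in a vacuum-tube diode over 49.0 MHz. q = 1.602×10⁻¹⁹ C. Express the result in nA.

I_n = √(2qI·B)
2qI·B = 2 × 1.602×10⁻¹⁹ × 5.24×10⁻³ × 4.90×10⁷ = 8.23×10⁻¹⁴ A²
I_n = √(8.23×10⁻¹⁴) = 2.87×10⁻⁷ A = 287 nA

287 nA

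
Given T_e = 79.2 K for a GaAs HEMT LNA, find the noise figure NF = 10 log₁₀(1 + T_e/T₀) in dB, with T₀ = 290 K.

F = 1 + T_e/T₀ = 1 + 79.2/290 = 1.2731
NF = 10 log₁₀(1.2731) = 1.05 dB

1.05 dB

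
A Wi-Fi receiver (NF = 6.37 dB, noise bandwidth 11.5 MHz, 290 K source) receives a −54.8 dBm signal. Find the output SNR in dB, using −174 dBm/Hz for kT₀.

Noise floor: N = −174 + 10 log₁₀(B) + NF
10 log₁₀(1.15×10⁷) = 70.61 dB
N = −174 + 70.61 + 6.37 = −97.02 dBm
SNR = P_sig − N = −54.8 − (−97.02) = 42.22 dB → 42.2 dB

42.2 dB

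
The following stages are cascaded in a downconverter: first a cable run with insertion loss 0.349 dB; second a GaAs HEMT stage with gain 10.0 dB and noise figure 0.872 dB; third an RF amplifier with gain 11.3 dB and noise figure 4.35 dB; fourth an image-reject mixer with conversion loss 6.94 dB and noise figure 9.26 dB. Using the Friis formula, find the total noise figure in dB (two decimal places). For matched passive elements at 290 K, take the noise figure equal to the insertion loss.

Convert to linear (a loss of L dB is a gain of −L dB): F_i = 10^(NF_i/10), G_i = 10^(G_i,dB/10)
  Stage 1: F_1 = 10^(0.349/10) = 1.084, G_1 = 10^(−0.349/10) = 0.9228
  Stage 2: F_2 = 10^(0.872/10) = 1.222, G_2 = 10^(10.0/10) = 10.00
  Stage 3: F_3 = 10^(4.35/10) = 2.723, G_3 = 10^(11.3/10) = 13.49
  Stage 4: F_4 = 10^(9.26/10) = 8.433, G_4 = 10^(−6.94/10) = 0.2023
Friis cascade:
  F = 1.084 + (1.222 − 1)/0.9228 + (2.723 − 1)/9.228 + (8.433 − 1)/124.5 = 1.571
NF = 10 log₁₀(1.571) = 1.96 dB

1.96 dB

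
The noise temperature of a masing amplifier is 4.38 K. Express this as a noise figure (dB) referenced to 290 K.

F = 1 + T_e/T₀ = 1 + 4.38/290 = 1.0151
NF = 10 log₁₀(1.0151) = 0.065 dB

0.065 dB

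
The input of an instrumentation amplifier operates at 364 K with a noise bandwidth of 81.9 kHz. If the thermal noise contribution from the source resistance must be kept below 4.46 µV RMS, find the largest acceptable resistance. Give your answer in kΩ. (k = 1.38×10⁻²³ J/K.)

Johnson–Nyquist: V_n = √(4kTRB) ⇒ R = V_n² / (4kTB)
4kTB = 4 × 1.38×10⁻²³ × 364 × 8.19×10⁴ = 1.65×10⁻¹⁵
R = (4.46×10⁻⁶)² / 1.65×10⁻¹⁵ = 1.21×10⁴ Ω = 12.1 kΩ

12.1 kΩ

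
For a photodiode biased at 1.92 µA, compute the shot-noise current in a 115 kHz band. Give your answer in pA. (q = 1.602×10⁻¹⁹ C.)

266 pA

I_n = √(2qI·B)
2qI·B = 2 × 1.602×10⁻¹⁹ × 1.92×10⁻⁶ × 1.15×10⁵ = 7.07×10⁻²⁰ A²
I_n = √(7.07×10⁻²⁰) = 2.66×10⁻¹⁰ A = 266 pA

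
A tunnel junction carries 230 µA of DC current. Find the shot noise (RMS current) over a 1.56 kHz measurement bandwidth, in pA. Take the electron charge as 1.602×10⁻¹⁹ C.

I_n = √(2qI·B)
2qI·B = 2 × 1.602×10⁻¹⁹ × 2.30×10⁻⁴ × 1.56×10³ = 1.15×10⁻¹⁹ A²
I_n = √(1.15×10⁻¹⁹) = 3.39×10⁻¹⁰ A = 339 pA

339 pA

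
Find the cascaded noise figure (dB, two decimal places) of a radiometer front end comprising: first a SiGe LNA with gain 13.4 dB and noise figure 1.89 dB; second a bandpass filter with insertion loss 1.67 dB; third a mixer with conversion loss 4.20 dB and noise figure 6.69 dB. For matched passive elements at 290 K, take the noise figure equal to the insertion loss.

Convert to linear (a loss of L dB is a gain of −L dB): F_i = 10^(NF_i/10), G_i = 10^(G_i,dB/10)
  Stage 1: F_1 = 10^(1.89/10) = 1.545, G_1 = 10^(13.4/10) = 21.88
  Stage 2: F_2 = 10^(1.67/10) = 1.469, G_2 = 10^(−1.67/10) = 0.6808
  Stage 3: F_3 = 10^(6.69/10) = 4.667, G_3 = 10^(−4.20/10) = 0.3802
Friis cascade:
  F = 1.545 + (1.469 − 1)/21.88 + (4.667 − 1)/14.89 = 1.813
NF = 10 log₁₀(1.813) = 2.58 dB

2.58 dB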